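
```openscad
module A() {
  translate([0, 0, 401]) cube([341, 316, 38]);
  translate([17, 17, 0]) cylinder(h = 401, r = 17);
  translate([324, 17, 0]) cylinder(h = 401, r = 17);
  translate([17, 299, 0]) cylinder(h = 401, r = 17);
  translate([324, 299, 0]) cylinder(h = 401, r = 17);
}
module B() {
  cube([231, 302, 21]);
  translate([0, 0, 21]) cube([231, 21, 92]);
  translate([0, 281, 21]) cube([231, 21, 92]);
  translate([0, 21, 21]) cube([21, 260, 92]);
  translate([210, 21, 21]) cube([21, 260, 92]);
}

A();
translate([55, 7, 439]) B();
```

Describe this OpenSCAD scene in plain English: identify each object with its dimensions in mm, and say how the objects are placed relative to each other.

A is a simple wooden stool: a rectangular seat 341 mm (x) by 316 mm (y), 38 mm thick, top face at z = 439 mm, on four round legs, each 34 mm in diameter. The legs rest on z = 0, each leg's axis is inset half a diameter from the nearest pair of seat edges (so the leg's bounding box is flush with the corner).

B is an open-topped rectangular box: outside dimensions 231×302×113 mm, with a uniform wall and base thickness of 21 mm. The base is a full 231×302 slab on the floor; four walls sit on top of the base. The front and back walls (the −y and +y sides) span the full width; the two side walls fit between them.

The open box is on top of the stool, centred.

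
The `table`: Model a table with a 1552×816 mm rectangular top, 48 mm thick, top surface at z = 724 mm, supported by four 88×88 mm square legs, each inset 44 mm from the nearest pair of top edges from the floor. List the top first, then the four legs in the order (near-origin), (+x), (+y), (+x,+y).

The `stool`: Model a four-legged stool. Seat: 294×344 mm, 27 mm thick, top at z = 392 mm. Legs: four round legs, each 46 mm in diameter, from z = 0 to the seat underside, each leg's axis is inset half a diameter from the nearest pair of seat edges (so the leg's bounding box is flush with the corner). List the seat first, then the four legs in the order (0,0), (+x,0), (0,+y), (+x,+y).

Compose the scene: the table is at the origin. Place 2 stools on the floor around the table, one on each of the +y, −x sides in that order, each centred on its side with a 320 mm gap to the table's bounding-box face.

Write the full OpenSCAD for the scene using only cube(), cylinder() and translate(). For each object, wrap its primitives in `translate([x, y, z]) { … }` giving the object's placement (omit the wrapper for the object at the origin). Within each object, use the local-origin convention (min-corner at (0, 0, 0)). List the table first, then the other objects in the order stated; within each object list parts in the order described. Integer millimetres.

translate([0, 0, 676]) cube([1552, 816, 48]);
translate([44, 44, 0]) cube([88, 88, 676]);
translate([1420, 44, 0]) cube([88, 88, 676]);
translate([44, 684, 0]) cube([88, 88, 676]);
translate([1420, 684, 0]) cube([88, 88, 676]);
translate([629, 1136, 0]) {
  translate([0, 0, 365]) cube([294, 344, 27]);
  translate([23, 23, 0]) cylinder(h = 365, r = 23);
  translate([271, 23, 0]) cylinder(h = 365, r = 23);
  translate([23, 321, 0]) cylinder(h = 365, r = 23);
  translate([271, 321, 0]) cylinder(h = 365, r = 23);
}
translate([-614, 236, 0]) {
  translate([0, 0, 365]) cube([294, 344, 27]);
  translate([23, 23, 0]) cylinder(h = 365, r = 23);
  translate([271, 23, 0]) cylinder(h = 365, r = 23);
  translate([23, 321, 0]) cylinder(h = 365, r = 23);
  translate([271, 321, 0]) cylinder(h = 365, r = 23);
}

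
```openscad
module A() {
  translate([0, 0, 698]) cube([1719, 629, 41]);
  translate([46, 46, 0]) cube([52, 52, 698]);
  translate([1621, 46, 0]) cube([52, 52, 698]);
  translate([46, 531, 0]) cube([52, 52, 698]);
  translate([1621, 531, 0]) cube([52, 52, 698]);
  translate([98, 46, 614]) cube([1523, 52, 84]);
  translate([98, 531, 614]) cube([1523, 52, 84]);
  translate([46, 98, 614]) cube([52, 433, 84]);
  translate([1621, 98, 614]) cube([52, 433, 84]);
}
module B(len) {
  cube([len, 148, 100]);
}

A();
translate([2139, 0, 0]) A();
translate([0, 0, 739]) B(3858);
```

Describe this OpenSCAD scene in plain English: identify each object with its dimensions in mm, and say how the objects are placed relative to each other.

A is a table with a 1719×629 mm rectangular top, 41 mm thick, top surface at z = 739 mm, supported by four 52×52 mm square legs, each inset 46 mm from the nearest pair of top edges, running from the floor. Four apron rails, 52 mm thick and 84 mm tall, run between adjacent legs with their top edges flush with the underside of the top and their outer faces flush with the legs' outer faces.

B is a rectangular beam 3858 mm long (x), 148 mm deep (y), 100 mm thick (z).

The beam spans the tops of two tables placed 420 mm apart, resting at z = 739 mm.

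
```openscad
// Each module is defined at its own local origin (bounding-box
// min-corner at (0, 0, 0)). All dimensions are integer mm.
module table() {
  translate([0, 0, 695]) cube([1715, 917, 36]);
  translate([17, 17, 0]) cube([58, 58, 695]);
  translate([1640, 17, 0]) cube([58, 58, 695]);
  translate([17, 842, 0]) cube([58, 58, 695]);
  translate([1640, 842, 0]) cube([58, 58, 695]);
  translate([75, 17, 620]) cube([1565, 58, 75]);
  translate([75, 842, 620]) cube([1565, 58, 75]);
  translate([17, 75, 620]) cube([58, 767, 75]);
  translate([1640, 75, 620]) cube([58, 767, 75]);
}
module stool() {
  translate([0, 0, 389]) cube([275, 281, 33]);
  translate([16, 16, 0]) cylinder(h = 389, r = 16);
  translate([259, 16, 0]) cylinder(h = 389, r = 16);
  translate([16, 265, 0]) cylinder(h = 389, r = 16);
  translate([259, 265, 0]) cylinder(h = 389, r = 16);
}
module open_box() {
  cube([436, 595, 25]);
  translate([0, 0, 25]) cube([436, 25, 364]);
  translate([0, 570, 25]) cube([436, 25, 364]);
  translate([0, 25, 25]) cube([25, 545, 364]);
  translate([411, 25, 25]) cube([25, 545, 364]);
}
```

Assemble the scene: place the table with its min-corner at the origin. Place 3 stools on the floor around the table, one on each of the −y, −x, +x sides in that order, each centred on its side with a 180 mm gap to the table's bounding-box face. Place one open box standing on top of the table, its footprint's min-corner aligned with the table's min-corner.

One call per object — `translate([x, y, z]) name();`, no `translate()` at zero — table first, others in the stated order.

table();
translate([720, -461, 0]) stool();
translate([-455, 318, 0]) stool();
translate([1895, 318, 0]) stool();
translate([0, 0, 731]) open_box();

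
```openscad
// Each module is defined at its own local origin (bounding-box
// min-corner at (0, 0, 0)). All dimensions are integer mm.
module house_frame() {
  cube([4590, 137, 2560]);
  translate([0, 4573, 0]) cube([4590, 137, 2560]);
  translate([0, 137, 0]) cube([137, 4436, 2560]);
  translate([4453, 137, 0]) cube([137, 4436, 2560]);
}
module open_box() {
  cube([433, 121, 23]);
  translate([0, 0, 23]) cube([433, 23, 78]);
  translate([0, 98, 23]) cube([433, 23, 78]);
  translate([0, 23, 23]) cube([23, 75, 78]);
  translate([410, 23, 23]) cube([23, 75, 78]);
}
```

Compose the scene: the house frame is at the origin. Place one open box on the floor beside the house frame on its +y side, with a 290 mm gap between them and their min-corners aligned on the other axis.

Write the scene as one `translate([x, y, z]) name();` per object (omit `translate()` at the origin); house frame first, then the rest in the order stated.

house_frame();
translate([0, 5000, 0]) open_box();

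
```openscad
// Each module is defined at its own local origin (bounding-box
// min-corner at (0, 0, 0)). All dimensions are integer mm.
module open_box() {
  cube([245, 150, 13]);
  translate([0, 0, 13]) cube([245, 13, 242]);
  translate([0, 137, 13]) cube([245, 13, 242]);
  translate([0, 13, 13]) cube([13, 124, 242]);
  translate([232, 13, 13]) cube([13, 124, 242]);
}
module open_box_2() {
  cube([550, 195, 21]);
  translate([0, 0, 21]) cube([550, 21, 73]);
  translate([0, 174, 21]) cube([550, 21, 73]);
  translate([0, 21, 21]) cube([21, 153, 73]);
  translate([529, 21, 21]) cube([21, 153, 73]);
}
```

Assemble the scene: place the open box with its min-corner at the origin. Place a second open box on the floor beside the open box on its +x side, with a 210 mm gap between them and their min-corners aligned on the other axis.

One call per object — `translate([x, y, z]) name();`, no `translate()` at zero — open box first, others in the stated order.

open_box();
translate([455, 0, 0]) open_box_2();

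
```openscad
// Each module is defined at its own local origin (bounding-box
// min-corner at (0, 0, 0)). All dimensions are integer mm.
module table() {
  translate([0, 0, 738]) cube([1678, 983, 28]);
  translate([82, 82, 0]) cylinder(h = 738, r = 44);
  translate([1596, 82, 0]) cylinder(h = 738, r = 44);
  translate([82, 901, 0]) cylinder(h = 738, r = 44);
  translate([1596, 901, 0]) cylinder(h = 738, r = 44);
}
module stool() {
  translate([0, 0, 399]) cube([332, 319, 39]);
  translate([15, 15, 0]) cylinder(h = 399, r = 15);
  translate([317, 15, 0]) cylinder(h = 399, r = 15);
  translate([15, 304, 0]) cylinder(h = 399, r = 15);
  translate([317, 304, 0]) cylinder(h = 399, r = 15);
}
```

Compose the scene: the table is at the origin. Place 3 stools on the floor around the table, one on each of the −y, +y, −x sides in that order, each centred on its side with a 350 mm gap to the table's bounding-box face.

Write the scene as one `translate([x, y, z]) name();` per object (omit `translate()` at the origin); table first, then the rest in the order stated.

table();
translate([673, -669, 0]) stool();
translate([673, 1333, 0]) stool();
translate([-682, 332, 0]) stool();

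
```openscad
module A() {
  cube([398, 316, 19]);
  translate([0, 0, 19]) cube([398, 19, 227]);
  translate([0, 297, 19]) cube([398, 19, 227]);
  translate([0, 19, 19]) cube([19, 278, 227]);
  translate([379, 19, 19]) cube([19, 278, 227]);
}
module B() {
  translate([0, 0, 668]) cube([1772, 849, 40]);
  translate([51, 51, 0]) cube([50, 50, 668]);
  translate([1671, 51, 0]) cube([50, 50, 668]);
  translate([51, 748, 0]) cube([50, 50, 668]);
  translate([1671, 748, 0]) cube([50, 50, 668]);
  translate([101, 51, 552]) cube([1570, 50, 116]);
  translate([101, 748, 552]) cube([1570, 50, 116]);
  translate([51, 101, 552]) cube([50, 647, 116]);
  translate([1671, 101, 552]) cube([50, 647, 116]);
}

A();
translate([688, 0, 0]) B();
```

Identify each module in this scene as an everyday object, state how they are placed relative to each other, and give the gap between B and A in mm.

A is an open box. B is a table. The table is on the floor beside the open box on its +x side. The gap between the table and the open box is 290 mm.

The table's nearest face is 290 mm from the open box's +x face.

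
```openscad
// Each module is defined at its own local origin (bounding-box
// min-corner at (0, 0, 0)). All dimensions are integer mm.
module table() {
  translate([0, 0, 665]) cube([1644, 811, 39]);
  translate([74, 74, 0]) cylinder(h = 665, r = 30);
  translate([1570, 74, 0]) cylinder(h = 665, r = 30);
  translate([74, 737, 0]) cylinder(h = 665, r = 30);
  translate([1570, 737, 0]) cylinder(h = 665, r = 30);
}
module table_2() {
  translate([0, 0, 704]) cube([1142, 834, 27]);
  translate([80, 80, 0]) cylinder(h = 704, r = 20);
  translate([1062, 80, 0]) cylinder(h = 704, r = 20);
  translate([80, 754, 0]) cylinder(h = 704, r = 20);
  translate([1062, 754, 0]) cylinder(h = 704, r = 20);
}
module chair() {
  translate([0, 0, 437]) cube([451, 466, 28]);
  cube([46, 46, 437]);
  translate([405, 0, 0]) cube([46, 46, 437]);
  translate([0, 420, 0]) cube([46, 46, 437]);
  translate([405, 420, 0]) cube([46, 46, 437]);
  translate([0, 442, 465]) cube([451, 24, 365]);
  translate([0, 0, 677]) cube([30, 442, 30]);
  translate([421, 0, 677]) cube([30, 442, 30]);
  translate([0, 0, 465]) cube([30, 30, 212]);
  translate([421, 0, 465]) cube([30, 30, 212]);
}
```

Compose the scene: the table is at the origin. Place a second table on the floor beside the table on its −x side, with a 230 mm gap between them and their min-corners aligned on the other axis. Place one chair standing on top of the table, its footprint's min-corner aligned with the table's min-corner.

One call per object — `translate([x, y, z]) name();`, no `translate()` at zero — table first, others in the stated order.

table();
translate([-1372, 0, 0]) table_2();
translate([0, 0, 704]) chair();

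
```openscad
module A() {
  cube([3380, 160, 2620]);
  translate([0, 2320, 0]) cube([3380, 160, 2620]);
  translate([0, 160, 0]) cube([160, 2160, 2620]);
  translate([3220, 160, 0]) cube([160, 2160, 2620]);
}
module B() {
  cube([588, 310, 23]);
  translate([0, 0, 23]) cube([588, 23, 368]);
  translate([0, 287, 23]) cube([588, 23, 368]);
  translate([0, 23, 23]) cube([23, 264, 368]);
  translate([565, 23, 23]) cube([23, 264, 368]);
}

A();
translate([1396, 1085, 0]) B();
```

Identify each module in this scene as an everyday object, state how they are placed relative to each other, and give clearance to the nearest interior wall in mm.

A is a house frame. B is an open box. The open box sits inside the house frame, centred. The clearance to the nearest interior wall is 925 mm.

Clearances: x = 1236, y = 925; minimum 925 mm.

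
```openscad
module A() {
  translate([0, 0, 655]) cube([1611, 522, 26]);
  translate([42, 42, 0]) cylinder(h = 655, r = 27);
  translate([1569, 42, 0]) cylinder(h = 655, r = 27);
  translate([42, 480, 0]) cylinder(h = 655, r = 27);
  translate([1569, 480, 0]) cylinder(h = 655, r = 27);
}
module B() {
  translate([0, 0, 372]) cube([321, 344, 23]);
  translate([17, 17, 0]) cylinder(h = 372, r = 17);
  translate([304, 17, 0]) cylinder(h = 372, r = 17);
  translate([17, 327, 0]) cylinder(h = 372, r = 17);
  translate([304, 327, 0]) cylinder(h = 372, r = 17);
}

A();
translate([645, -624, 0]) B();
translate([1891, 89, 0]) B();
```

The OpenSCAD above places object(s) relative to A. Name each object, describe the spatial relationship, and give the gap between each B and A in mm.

Each stool's nearest face is 280 mm from the table's bounding box.

A is a table. B is a stool. Two stools sit around the table at the −y, +x sides. The gap between each stool and the table is 280 mm.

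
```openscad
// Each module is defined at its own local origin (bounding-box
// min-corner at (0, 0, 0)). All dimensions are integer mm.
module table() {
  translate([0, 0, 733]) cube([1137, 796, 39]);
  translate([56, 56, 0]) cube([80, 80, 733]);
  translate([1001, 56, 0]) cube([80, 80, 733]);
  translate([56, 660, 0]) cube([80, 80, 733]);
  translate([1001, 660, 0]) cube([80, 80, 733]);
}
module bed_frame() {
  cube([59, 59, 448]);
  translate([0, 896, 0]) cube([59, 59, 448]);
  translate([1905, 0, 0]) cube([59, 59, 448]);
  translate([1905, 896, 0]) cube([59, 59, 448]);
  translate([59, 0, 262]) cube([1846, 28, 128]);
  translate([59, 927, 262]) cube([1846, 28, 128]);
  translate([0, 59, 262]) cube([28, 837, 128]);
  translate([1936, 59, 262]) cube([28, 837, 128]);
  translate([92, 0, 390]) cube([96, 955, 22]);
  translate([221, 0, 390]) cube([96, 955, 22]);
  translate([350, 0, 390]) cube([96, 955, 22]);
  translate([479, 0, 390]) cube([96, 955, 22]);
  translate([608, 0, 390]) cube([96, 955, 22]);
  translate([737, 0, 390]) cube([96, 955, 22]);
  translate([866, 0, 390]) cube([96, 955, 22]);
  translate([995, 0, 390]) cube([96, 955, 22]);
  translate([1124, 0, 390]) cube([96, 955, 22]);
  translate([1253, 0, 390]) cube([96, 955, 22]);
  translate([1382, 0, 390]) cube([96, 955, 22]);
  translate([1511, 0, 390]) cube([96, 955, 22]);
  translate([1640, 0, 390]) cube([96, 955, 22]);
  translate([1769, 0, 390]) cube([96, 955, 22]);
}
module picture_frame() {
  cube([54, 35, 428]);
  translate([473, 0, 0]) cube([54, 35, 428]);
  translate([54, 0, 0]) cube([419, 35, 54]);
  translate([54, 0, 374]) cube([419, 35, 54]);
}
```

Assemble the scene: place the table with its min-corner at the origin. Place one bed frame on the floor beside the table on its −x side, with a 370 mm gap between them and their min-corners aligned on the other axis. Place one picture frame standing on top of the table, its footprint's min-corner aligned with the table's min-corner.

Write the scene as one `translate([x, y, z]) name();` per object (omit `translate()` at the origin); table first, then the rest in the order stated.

table();
translate([-2334, 0, 0]) bed_frame();
translate([0, 0, 772]) picture_frame();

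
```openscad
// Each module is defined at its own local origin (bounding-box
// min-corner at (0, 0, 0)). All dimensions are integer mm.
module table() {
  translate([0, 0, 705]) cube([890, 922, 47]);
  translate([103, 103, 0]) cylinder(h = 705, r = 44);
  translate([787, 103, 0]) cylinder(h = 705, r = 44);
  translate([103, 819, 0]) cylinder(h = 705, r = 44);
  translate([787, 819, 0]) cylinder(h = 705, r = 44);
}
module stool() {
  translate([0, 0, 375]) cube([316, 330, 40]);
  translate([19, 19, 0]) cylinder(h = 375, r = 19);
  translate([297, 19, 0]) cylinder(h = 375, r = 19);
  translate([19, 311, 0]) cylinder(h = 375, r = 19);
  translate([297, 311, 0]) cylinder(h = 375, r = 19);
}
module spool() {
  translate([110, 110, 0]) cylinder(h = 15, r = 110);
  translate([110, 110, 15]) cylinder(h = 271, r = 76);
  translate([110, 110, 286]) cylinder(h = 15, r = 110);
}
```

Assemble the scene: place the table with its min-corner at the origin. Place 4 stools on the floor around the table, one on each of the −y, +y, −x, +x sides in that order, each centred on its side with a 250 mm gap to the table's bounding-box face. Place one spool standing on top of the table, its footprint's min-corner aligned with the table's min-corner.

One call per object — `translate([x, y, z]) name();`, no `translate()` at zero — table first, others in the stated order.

table();
translate([287, -580, 0]) stool();
translate([287, 1172, 0]) stool();
translate([-566, 296, 0]) stool();
translate([1140, 296, 0]) stool();
translate([0, 0, 752]) spool();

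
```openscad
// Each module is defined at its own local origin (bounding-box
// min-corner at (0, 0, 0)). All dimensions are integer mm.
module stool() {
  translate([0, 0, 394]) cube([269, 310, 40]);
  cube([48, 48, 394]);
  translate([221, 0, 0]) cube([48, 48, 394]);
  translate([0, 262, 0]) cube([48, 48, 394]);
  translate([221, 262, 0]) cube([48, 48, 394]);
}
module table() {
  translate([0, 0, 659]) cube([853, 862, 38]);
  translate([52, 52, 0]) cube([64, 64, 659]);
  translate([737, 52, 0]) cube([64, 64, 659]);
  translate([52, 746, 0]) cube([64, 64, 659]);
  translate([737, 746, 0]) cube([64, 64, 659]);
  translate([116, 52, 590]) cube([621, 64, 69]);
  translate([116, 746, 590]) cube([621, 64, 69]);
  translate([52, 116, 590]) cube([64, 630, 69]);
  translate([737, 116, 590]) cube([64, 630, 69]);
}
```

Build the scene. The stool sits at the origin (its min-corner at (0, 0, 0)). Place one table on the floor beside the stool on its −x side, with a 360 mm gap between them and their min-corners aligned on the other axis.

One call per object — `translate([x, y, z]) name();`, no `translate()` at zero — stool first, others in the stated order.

stool();
translate([-1213, 0, 0]) table();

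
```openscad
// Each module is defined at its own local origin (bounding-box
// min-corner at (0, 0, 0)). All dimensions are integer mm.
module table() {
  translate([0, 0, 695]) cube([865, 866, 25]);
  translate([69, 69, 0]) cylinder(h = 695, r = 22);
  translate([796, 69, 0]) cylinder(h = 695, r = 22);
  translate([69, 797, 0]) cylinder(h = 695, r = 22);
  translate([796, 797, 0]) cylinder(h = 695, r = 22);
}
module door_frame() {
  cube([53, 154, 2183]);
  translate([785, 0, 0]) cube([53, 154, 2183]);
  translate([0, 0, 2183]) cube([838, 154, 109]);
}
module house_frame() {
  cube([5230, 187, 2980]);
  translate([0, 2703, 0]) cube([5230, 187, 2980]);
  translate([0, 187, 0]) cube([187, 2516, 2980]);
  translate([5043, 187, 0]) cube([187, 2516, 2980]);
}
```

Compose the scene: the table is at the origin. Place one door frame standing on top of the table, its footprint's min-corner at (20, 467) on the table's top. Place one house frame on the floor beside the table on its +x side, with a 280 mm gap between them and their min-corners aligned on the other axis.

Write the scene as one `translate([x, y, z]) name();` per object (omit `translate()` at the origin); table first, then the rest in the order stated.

table();
translate([20, 467, 720]) door_frame();
translate([1145, 0, 0]) house_frame();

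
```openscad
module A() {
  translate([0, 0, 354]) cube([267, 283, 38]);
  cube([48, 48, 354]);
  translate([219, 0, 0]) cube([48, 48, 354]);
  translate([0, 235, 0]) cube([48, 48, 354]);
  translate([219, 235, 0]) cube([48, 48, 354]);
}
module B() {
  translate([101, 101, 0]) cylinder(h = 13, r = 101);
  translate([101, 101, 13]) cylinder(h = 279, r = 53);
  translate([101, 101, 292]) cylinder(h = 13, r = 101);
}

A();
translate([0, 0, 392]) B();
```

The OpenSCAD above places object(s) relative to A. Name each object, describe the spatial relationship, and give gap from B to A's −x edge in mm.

The spool's min-x is at 0; the stool's min-x is 0; gap = 0 mm.

A is a stool. B is a spool. The spool is on top of the stool. The gap from the spool to the stool's −x edge is 0 mm.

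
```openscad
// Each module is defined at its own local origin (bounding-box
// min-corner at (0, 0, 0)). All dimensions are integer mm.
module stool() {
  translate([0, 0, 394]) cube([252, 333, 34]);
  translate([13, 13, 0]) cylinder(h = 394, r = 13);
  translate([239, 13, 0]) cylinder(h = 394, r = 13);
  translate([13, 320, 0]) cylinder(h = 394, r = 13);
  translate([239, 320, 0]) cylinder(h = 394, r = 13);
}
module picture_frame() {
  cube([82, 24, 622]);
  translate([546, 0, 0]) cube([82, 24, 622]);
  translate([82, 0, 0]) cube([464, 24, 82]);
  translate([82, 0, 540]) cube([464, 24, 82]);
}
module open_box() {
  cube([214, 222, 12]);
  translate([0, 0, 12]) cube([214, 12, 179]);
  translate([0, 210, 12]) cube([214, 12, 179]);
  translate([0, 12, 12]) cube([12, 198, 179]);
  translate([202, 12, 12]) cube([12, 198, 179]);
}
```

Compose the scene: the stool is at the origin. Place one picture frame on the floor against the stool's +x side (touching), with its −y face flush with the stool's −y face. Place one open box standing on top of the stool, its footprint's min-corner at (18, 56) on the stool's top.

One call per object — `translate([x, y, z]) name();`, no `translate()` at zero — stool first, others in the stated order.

stool();
translate([252, 0, 0]) picture_frame();
translate([18, 56, 428]) open_box();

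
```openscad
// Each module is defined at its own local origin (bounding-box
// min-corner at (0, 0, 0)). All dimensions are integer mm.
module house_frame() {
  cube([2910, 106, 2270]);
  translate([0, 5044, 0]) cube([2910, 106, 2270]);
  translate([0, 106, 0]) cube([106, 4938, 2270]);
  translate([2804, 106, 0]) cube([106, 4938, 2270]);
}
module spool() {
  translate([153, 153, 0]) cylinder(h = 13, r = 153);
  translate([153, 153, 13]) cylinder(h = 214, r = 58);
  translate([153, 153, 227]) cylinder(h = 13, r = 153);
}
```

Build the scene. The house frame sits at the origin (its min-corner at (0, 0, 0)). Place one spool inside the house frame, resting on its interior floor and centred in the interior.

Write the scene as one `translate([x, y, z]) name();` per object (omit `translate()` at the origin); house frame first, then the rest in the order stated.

house_frame();
translate([1302, 2422, 0]) spool();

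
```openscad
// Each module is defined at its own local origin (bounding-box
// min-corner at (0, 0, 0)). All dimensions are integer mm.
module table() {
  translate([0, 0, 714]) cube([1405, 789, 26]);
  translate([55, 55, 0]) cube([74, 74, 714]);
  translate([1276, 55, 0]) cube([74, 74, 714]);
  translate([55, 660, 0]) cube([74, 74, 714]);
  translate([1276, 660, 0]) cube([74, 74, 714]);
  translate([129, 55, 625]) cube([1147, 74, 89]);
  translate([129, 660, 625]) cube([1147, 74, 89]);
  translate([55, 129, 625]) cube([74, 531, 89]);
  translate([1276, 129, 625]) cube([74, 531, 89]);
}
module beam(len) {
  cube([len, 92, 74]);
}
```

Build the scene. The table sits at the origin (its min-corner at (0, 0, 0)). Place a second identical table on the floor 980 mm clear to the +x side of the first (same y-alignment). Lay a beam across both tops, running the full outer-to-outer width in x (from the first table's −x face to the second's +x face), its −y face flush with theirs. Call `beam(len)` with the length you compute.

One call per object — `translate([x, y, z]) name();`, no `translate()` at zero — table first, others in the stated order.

table();
translate([2385, 0, 0]) table();
translate([0, 0, 740]) beam(3790);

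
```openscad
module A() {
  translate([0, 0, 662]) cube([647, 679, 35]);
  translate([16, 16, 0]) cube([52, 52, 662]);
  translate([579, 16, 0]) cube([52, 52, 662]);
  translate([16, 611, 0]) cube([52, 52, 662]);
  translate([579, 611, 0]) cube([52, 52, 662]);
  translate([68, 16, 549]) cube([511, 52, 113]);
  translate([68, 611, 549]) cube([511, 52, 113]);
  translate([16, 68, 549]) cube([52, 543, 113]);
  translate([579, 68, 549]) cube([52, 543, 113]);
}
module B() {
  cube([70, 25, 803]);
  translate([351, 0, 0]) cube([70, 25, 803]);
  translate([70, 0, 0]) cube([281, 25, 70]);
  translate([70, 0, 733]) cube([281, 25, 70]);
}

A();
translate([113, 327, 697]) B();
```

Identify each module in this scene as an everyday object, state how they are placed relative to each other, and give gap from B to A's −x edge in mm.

A is a table. B is a picture frame. The picture frame is on top of the table, centred. The gap from the picture frame to the table's −x edge is 113 mm.

The picture frame's min-x is at 113; the table's min-x is 0; gap = 113 mm.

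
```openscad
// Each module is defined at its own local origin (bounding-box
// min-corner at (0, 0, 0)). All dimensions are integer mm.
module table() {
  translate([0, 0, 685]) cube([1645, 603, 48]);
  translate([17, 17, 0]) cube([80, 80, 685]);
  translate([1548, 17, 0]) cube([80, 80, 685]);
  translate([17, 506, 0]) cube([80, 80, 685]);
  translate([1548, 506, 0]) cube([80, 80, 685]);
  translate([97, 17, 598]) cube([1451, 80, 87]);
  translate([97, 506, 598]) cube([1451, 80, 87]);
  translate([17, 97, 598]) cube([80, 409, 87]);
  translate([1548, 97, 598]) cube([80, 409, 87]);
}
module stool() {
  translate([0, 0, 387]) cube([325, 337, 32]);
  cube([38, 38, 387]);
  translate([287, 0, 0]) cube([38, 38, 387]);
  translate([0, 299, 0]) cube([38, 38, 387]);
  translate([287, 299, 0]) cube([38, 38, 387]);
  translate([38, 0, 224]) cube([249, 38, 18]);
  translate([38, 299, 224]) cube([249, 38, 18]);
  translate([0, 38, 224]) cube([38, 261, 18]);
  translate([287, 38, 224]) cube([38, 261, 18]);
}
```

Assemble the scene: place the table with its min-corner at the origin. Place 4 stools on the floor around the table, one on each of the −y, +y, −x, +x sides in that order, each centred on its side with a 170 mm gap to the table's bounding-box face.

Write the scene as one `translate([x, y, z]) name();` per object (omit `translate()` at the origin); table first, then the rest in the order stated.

table();
translate([660, -507, 0]) stool();
translate([660, 773, 0]) stool();
translate([-495, 133, 0]) stool();
translate([1815, 133, 0]) stool();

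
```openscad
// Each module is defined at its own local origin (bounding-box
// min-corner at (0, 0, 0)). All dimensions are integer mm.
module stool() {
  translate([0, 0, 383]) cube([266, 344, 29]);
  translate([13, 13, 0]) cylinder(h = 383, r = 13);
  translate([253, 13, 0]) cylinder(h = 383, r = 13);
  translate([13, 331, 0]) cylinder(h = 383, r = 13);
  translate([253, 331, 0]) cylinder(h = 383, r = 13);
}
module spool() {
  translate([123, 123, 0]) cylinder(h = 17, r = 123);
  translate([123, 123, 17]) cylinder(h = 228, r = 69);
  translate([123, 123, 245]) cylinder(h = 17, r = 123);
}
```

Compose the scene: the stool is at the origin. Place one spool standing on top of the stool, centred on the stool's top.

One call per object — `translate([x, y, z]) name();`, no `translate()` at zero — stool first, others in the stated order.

stool();
translate([10, 49, 412]) spool();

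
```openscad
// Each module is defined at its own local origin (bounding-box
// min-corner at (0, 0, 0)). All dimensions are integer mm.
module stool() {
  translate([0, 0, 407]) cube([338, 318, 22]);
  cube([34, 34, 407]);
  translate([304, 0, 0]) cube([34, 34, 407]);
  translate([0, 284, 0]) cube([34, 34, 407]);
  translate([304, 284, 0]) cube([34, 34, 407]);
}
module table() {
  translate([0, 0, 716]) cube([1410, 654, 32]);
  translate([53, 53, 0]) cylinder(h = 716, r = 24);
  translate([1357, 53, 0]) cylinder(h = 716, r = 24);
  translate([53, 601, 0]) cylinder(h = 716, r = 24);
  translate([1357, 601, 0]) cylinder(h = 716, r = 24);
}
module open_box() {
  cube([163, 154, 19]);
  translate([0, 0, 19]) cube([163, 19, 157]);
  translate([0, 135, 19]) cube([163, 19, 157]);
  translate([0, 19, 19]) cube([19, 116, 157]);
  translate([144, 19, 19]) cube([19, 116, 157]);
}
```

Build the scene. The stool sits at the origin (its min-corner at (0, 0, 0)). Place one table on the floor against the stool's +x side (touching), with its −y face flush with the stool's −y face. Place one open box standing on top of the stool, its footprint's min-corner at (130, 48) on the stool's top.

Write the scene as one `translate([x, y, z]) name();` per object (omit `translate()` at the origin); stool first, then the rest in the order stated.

stool();
translate([338, 0, 0]) table();
translate([130, 48, 429]) open_box();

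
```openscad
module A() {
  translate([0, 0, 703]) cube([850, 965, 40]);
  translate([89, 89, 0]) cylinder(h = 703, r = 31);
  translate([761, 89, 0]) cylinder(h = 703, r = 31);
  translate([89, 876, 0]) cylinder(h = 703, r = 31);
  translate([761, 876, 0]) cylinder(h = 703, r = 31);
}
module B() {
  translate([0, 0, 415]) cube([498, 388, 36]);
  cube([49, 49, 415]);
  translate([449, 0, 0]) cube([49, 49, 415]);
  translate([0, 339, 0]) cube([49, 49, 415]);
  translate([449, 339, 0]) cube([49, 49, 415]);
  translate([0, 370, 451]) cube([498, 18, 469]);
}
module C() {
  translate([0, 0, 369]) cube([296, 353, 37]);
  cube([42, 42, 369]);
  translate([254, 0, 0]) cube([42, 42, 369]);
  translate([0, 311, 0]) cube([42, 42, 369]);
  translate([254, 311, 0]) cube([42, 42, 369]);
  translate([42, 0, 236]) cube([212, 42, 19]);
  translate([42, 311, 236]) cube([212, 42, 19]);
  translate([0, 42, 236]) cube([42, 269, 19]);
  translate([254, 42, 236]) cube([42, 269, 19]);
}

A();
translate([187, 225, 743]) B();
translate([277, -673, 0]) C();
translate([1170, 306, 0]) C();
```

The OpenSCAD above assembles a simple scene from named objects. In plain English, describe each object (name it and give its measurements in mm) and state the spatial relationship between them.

A is a table with a 850×965 mm rectangular top, 40 mm thick, top surface at z = 743 mm, supported by four round legs of 62 mm diameter, each leg's bounding box inset 58 mm from the nearest pair of top edges, running from the floor.

B is a chair. The seat is a 498×388×36 mm slab with its top at z = 451 mm, on four 49×49 mm corner legs (flush with the seat edges, standing on z = 0). A flat backrest 18 mm thick, 469 mm tall, spans the full seat width and rises from the seat top along its +y edge, rear face flush with the rear of the seat.

C is a simple wooden stool: a rectangular seat 296 mm (x) by 353 mm (y), 37 mm thick, top face at z = 406 mm, on four square legs, each 42×42 mm in cross-section. The legs rest on z = 0, each flush with a corner of the seat. Four stretchers, 42 mm wide and 19 mm tall, connect adjacent legs with their undersides at z = 236 mm, each running between the inner faces of the legs it joins and aligned with the legs' outer faces on the other axis.

The chair is on top of the table. Two stools sit around the table at the −y, +x sides.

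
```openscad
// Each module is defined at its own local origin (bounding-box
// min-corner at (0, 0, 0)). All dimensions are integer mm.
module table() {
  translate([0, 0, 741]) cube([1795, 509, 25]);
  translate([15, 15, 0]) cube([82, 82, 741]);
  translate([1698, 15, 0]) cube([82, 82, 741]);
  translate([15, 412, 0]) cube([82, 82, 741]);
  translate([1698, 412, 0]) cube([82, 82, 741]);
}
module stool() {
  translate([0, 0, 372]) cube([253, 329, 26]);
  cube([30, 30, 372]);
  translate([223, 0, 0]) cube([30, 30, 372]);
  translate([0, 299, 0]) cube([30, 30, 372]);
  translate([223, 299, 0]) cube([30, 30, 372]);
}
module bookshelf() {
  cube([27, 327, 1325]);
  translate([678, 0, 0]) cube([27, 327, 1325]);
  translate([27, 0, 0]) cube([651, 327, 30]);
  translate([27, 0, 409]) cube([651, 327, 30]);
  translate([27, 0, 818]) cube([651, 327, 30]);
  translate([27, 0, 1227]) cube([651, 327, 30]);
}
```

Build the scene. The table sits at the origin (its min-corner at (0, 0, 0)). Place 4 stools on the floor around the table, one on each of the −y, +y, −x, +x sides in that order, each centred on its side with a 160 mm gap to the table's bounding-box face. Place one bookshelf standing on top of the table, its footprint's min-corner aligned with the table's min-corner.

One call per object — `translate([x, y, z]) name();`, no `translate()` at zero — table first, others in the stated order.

table();
translate([771, -489, 0]) stool();
translate([771, 669, 0]) stool();
translate([-413, 90, 0]) stool();
translate([1955, 90, 0]) stool();
translate([0, 0, 766]) bookshelf();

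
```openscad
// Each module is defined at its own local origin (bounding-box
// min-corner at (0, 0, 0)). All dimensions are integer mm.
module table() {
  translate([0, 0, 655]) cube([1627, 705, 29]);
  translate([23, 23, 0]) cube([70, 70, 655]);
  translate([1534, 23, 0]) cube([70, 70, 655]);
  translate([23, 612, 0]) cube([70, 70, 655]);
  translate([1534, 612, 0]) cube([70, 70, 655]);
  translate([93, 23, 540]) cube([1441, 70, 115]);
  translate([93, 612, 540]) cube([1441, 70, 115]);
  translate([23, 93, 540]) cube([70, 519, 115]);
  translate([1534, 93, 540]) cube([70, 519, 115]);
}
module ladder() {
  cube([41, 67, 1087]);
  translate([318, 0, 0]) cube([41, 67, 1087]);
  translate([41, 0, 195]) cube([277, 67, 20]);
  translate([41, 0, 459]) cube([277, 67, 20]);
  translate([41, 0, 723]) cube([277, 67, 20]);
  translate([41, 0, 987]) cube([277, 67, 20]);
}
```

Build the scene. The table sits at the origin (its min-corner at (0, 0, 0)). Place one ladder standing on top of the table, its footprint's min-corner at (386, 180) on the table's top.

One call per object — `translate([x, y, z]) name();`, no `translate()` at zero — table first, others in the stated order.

table();
translate([386, 180, 684]) ladder();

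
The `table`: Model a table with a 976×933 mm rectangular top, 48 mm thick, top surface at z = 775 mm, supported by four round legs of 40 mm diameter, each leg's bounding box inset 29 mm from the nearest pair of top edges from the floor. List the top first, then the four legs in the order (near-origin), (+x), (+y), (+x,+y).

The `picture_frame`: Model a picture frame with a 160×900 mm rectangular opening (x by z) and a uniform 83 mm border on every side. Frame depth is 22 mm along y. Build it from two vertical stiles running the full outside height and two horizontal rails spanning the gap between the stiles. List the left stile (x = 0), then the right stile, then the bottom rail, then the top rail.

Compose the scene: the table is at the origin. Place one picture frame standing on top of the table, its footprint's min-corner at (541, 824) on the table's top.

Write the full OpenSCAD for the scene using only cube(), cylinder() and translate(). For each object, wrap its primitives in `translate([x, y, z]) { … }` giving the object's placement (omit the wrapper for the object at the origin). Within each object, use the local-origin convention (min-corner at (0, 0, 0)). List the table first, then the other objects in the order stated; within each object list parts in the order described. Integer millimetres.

translate([0, 0, 727]) cube([976, 933, 48]);
translate([49, 49, 0]) cylinder(h = 727, r = 20);
translate([927, 49, 0]) cylinder(h = 727, r = 20);
translate([49, 884, 0]) cylinder(h = 727, r = 20);
translate([927, 884, 0]) cylinder(h = 727, r = 20);
translate([541, 824, 775]) {
  cube([83, 22, 1066]);
  translate([243, 0, 0]) cube([83, 22, 1066]);
  translate([83, 0, 0]) cube([160, 22, 83]);
  translate([83, 0, 983]) cube([160, 22, 83]);
}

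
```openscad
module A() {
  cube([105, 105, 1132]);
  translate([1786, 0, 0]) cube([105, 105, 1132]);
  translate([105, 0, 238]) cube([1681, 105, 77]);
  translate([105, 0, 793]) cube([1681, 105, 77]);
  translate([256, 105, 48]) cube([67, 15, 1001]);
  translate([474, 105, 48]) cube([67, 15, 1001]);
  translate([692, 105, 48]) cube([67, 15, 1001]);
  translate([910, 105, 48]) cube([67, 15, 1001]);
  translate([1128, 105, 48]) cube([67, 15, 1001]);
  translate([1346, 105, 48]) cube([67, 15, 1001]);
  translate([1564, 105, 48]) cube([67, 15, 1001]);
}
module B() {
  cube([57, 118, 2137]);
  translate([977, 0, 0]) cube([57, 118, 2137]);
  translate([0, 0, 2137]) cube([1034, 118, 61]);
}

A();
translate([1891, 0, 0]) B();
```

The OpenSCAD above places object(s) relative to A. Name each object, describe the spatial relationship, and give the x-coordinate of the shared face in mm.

A is a fence section. B is a door frame. The door frame is against the fence section's +x side, with their −y faces flush. The x-coordinate of the shared face is 1891 mm.

The fence section's +x face and the door frame's −x face are both at x = 1891 mm.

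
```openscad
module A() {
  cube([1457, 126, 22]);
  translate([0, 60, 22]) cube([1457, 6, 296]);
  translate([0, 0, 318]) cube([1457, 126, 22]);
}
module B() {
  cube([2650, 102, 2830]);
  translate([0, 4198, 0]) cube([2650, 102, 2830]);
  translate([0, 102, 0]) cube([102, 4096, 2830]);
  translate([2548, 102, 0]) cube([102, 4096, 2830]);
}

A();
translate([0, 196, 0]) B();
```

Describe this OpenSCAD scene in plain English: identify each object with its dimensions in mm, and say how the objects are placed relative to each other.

A is an I-beam lying along x, 1457 mm long. Overall section height 340 mm. Two flanges 126 mm wide (y) and 22 mm thick, one on the floor and one at the top; a web 6 mm thick runs between them, centred on the flange width.

B is a box-shaped house frame (walls only): outside footprint 2650×4300 mm, wall height 2830 mm, wall thickness 102 mm. The two y-facing walls run the full x-width; the two x-facing walls fit between the inner faces of the y-facing walls.

The house frame is on the floor beside the I-beam on its +y side.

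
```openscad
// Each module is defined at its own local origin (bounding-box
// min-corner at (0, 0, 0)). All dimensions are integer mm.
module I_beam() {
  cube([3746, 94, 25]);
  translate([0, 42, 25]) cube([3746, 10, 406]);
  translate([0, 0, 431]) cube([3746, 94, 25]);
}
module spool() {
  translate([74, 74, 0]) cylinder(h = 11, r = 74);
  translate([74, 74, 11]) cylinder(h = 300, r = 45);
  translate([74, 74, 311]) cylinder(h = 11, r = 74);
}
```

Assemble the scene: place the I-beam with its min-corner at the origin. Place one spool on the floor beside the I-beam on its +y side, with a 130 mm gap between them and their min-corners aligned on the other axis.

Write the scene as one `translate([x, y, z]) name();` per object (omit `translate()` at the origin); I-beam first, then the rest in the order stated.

I_beam();
translate([0, 224, 0]) spool();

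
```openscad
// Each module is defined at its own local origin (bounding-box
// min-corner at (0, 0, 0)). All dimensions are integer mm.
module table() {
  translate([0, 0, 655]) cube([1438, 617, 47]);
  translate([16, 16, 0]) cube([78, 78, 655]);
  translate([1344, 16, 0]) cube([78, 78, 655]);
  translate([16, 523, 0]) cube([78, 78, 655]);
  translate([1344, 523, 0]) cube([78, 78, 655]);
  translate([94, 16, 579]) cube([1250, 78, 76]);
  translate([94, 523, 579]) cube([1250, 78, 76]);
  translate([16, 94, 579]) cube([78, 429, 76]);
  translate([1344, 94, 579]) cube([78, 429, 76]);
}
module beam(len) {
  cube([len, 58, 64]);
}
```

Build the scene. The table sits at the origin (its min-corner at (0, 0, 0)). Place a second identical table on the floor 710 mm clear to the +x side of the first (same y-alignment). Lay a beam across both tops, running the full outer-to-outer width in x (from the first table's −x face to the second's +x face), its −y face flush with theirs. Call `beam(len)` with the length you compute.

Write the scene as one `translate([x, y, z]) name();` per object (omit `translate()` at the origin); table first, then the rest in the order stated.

table();
translate([2148, 0, 0]) table();
translate([0, 0, 702]) beam(3586);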